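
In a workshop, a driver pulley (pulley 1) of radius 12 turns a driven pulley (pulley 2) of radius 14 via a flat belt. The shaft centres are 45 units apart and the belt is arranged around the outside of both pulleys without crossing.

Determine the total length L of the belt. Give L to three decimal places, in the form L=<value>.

open belt: β = asin((r2−r1)/C) = asin(2/45) = 2.5473°
wrap1 = π − 2β = 174.9054°
wrap2 = π + 2β = 185.0946°
tangent length = C·cosβ = 44.9555
L = r1·wrap1 + r2·wrap2 + 2·C·cosβ = 12·3.0527 + 14·3.2305 + 2·44.9555 = 171.7703

L=171.770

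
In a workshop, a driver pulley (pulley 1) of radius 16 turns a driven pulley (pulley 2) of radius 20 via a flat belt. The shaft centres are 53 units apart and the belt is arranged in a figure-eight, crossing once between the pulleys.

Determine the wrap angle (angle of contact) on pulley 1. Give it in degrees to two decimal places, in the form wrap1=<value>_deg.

wrap1=265.57_deg

crossed belt: β = asin((r1+r2)/C) = asin(36/53) = 42.7847°
wrap1 = wrap2 = π + 2β = 265.5694°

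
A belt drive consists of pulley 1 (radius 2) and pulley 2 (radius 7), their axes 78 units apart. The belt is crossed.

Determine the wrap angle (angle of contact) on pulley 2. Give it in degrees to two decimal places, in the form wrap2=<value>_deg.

crossed belt: β = asin((r1+r2)/C) = asin(9/78) = 6.6258°
wrap1 = wrap2 = π + 2β = 193.2516°

wrap2=193.25_deg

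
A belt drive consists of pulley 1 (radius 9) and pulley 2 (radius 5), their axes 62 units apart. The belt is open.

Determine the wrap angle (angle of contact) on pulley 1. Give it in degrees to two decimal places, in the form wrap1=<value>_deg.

open belt: β = asin((r2−r1)/C) = asin(-4/62) = -3.6991°
wrap1 = π − 2β = 187.3981°
wrap2 = π + 2β = 172.6019°

wrap1=187.40_deg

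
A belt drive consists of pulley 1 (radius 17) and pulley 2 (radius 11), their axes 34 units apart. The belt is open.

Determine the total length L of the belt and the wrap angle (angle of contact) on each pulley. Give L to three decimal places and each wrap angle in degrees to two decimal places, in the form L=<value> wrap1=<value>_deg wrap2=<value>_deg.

L=157.026 wrap1=200.33_deg wrap2=159.67_deg

open belt: β = asin((r2−r1)/C) = asin(-6/34) = -10.1642°
wrap1 = π − 2β = 200.3285°
wrap2 = π + 2β = 159.6715°
tangent length = C·cosβ = 33.4664
L = r1·wrap1 + r2·wrap2 + 2·C·cosβ = 17·3.4964 + 11·2.7868 + 2·33.4664 = 157.0262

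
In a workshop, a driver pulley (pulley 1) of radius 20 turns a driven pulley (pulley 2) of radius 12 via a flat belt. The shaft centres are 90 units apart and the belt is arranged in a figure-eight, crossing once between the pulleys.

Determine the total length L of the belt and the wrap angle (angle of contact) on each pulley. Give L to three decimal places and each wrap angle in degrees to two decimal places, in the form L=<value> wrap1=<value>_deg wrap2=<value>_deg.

crossed belt: β = asin((r1+r2)/C) = asin(32/90) = 20.8275°
wrap1 = wrap2 = π + 2β = 221.6550°
tangent length = C·cosβ = 84.1190
L = (r1+r2)·wrap + 2·C·cosβ = 32·3.8686 + 2·84.1190 = 292.0334

L=292.033 wrap1=221.65_deg wrap2=221.65_deg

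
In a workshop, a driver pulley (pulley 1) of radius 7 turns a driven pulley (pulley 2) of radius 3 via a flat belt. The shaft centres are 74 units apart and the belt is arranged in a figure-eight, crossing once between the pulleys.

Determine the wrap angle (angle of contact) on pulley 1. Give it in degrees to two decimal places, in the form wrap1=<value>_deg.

crossed belt: β = asin((r1+r2)/C) = asin(10/74) = 7.7664°
wrap1 = wrap2 = π + 2β = 195.5329°

wrap1=195.53_deg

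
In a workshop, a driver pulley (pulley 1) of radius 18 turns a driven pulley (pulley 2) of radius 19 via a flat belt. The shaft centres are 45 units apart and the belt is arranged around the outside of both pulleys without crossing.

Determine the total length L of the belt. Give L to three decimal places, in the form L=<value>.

open belt: β = asin((r2−r1)/C) = asin(1/45) = 1.2733°
wrap1 = π − 2β = 177.4533°
wrap2 = π + 2β = 182.5467°
tangent length = C·cosβ = 44.9889
L = r1·wrap1 + r2·wrap2 + 2·C·cosβ = 18·3.0971 + 19·3.1860 + 2·44.9889 = 206.2612

L=206.261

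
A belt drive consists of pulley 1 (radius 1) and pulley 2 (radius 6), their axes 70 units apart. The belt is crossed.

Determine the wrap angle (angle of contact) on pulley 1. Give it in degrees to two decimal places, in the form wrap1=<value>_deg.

wrap1=191.48_deg

crossed belt: β = asin((r1+r2)/C) = asin(7/70) = 5.7392°
wrap1 = wrap2 = π + 2β = 191.4783°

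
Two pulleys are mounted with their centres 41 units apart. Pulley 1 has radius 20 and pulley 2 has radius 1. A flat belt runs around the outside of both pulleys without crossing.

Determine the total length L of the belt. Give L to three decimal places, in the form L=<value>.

L=156.947

open belt: β = asin((r2−r1)/C) = asin(-19/41) = -27.6077°
wrap1 = π − 2β = 235.2153°
wrap2 = π + 2β = 124.7847°
tangent length = C·cosβ = 36.3318
L = r1·wrap1 + r2·wrap2 + 2·C·cosβ = 20·4.1053 + 1·2.1779 + 2·36.3318 = 156.9472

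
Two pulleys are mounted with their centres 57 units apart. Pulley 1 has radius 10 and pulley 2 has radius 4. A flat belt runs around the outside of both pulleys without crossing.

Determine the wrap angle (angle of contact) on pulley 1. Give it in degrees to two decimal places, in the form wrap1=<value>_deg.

wrap1=192.08_deg

open belt: β = asin((r2−r1)/C) = asin(-6/57) = -6.0423°
wrap1 = π − 2β = 192.0847°
wrap2 = π + 2β = 167.9153°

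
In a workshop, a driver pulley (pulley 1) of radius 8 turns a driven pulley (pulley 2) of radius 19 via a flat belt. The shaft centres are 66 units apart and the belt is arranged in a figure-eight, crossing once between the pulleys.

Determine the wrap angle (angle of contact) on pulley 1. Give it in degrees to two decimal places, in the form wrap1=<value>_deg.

crossed belt: β = asin((r1+r2)/C) = asin(27/66) = 24.1477°
wrap1 = wrap2 = π + 2β = 228.2955°

wrap1=228.30_deg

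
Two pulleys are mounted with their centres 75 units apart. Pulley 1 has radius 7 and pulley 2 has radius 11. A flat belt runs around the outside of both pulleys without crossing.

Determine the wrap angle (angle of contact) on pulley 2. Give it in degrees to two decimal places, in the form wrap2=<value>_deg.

open belt: β = asin((r2−r1)/C) = asin(4/75) = 3.0572°
wrap1 = π − 2β = 173.8855°
wrap2 = π + 2β = 186.1145°

wrap2=186.11_deg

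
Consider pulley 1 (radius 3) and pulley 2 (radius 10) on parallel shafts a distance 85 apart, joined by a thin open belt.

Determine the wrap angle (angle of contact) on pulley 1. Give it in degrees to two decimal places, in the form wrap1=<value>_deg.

wrap1=170.55_deg

open belt: β = asin((r2−r1)/C) = asin(7/85) = 4.7238°
wrap1 = π − 2β = 170.5523°
wrap2 = π + 2β = 189.4477°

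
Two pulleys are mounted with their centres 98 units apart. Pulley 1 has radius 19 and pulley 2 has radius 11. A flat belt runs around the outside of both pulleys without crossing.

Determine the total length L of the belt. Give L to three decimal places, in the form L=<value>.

L=290.901

open belt: β = asin((r2−r1)/C) = asin(-8/98) = -4.6824°
wrap1 = π − 2β = 189.3648°
wrap2 = π + 2β = 170.6352°
tangent length = C·cosβ = 97.6729
L = r1·wrap1 + r2·wrap2 + 2·C·cosβ = 19·3.3050 + 11·2.9781 + 2·97.6729 = 290.9012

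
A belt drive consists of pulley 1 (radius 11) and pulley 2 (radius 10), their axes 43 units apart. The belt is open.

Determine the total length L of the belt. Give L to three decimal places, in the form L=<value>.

L=151.997

open belt: β = asin((r2−r1)/C) = asin(-1/43) = -1.3326°
wrap1 = π − 2β = 182.6652°
wrap2 = π + 2β = 177.3348°
tangent length = C·cosβ = 42.9884
L = r1·wrap1 + r2·wrap2 + 2·C·cosβ = 11·3.1881 + 10·3.0951 + 2·42.9884 = 151.9967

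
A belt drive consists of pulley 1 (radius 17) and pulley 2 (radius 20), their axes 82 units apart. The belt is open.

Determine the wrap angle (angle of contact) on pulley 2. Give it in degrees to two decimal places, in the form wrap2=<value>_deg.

wrap2=184.19_deg

open belt: β = asin((r2−r1)/C) = asin(3/82) = 2.0967°
wrap1 = π − 2β = 175.8067°
wrap2 = π + 2β = 184.1933°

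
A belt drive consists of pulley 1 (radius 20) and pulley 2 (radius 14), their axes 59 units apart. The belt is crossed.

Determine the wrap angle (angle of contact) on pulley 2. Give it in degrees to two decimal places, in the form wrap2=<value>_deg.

crossed belt: β = asin((r1+r2)/C) = asin(34/59) = 35.1887°
wrap1 = wrap2 = π + 2β = 250.3774°

wrap2=250.38_deg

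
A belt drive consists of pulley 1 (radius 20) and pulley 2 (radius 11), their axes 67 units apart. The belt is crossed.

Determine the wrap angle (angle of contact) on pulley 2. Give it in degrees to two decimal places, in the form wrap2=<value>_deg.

wrap2=235.12_deg

crossed belt: β = asin((r1+r2)/C) = asin(31/67) = 27.5606°
wrap1 = wrap2 = π + 2β = 235.1212°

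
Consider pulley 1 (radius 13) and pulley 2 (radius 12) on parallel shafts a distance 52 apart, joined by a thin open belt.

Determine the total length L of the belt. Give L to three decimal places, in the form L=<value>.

open belt: β = asin((r2−r1)/C) = asin(-1/52) = -1.1019°
wrap1 = π − 2β = 182.2038°
wrap2 = π + 2β = 177.7962°
tangent length = C·cosβ = 51.9904
L = r1·wrap1 + r2·wrap2 + 2·C·cosβ = 13·3.1801 + 12·3.1031 + 2·51.9904 = 182.5590

L=182.559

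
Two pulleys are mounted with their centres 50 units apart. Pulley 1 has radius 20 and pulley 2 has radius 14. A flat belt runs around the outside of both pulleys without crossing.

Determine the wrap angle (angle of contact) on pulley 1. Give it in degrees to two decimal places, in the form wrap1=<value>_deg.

wrap1=193.78_deg

open belt: β = asin((r2−r1)/C) = asin(-6/50) = -6.8921°
wrap1 = π − 2β = 193.7842°
wrap2 = π + 2β = 166.2158°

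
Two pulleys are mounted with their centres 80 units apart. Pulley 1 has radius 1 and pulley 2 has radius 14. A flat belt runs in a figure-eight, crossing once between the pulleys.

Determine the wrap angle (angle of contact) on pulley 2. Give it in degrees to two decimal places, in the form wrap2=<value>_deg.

wrap2=201.61_deg

crossed belt: β = asin((r1+r2)/C) = asin(15/80) = 10.8069°
wrap1 = wrap2 = π + 2β = 201.6138°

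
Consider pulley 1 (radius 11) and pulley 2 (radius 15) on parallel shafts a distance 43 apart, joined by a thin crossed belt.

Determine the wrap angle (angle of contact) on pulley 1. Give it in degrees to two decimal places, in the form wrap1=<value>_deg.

wrap1=254.41_deg

crossed belt: β = asin((r1+r2)/C) = asin(26/43) = 37.2037°
wrap1 = wrap2 = π + 2β = 254.4075°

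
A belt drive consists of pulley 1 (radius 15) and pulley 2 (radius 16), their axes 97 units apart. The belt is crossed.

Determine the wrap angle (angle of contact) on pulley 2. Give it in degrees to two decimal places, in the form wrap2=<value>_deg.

crossed belt: β = asin((r1+r2)/C) = asin(31/97) = 18.6380°
wrap1 = wrap2 = π + 2β = 217.2760°

wrap2=217.28_deg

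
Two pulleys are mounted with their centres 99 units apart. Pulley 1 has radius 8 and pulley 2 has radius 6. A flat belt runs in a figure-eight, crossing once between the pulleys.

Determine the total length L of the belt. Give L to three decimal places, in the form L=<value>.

crossed belt: β = asin((r1+r2)/C) = asin(14/99) = 8.1297°
wrap1 = wrap2 = π + 2β = 196.2594°
tangent length = C·cosβ = 98.0051
L = (r1+r2)·wrap + 2·C·cosβ = 14·3.4254 + 2·98.0051 = 243.9654

L=243.965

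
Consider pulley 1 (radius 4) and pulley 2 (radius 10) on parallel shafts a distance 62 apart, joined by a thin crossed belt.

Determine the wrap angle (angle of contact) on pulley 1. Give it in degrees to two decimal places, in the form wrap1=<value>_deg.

wrap1=206.10_deg

crossed belt: β = asin((r1+r2)/C) = asin(14/62) = 13.0503°
wrap1 = wrap2 = π + 2β = 206.1006°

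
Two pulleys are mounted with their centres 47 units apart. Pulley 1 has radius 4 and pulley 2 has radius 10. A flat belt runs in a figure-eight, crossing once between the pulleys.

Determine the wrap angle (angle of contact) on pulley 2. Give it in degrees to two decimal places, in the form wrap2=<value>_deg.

crossed belt: β = asin((r1+r2)/C) = asin(14/47) = 17.3299°
wrap1 = wrap2 = π + 2β = 214.6597°

wrap2=214.66_deg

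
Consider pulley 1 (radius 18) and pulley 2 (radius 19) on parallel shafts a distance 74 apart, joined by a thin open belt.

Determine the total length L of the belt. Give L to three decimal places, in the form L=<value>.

L=264.252

open belt: β = asin((r2−r1)/C) = asin(1/74) = 0.7743°
wrap1 = π − 2β = 178.4514°
wrap2 = π + 2β = 181.5486°
tangent length = C·cosβ = 73.9932
L = r1·wrap1 + r2·wrap2 + 2·C·cosβ = 18·3.1146 + 19·3.1686 + 2·73.9932 = 264.2524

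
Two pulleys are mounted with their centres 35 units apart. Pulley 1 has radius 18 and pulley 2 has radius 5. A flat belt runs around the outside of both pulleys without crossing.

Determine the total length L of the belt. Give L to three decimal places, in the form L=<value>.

open belt: β = asin((r2−r1)/C) = asin(-13/35) = -21.8037°
wrap1 = π − 2β = 223.6075°
wrap2 = π + 2β = 136.3925°
tangent length = C·cosβ = 32.4962
L = r1·wrap1 + r2·wrap2 + 2·C·cosβ = 18·3.9027 + 5·2.3805 + 2·32.4962 = 147.1432

L=147.143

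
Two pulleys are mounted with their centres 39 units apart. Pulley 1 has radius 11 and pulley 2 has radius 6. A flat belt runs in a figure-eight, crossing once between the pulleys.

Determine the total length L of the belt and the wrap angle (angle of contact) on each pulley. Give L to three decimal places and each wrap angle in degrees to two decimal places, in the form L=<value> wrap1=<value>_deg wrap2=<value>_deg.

crossed belt: β = asin((r1+r2)/C) = asin(17/39) = 25.8424°
wrap1 = wrap2 = π + 2β = 231.6848°
tangent length = C·cosβ = 35.0999
L = (r1+r2)·wrap + 2·C·cosβ = 17·4.0437 + 2·35.0999 = 138.9420

L=138.942 wrap1=231.68_deg wrap2=231.68_deg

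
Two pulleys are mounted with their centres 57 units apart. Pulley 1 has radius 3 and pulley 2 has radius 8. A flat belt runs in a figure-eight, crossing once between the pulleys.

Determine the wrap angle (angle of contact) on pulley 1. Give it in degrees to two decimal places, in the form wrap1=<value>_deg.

wrap1=202.25_deg

crossed belt: β = asin((r1+r2)/C) = asin(11/57) = 11.1269°
wrap1 = wrap2 = π + 2β = 202.2538°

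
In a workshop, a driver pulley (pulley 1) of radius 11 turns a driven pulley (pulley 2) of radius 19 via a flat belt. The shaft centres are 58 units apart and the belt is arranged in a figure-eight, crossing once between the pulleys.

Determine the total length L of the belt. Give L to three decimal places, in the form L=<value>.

L=226.143

crossed belt: β = asin((r1+r2)/C) = asin(30/58) = 31.1474°
wrap1 = wrap2 = π + 2β = 242.2948°
tangent length = C·cosβ = 49.6387
L = (r1+r2)·wrap + 2·C·cosβ = 30·4.2288 + 2·49.6387 = 226.1426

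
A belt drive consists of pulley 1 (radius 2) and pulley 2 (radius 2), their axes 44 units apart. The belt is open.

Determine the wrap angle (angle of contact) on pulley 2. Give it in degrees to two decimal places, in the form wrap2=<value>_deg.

wrap2=180.00_deg

open belt: β = asin((r2−r1)/C) = asin(0/44) = 0.0000°
wrap1 = π − 2β = 180.0000°
wrap2 = π + 2β = 180.0000°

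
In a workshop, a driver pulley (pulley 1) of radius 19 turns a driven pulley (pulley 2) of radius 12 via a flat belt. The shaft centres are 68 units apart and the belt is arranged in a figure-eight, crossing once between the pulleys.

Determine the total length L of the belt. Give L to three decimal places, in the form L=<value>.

L=247.783

crossed belt: β = asin((r1+r2)/C) = asin(31/68) = 27.1217°
wrap1 = wrap2 = π + 2β = 234.2434°
tangent length = C·cosβ = 60.5227
L = (r1+r2)·wrap + 2·C·cosβ = 31·4.0883 + 2·60.5227 = 247.7833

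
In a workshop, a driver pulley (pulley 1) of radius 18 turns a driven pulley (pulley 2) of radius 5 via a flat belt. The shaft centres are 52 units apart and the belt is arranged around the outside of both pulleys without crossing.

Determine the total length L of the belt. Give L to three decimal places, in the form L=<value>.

L=179.524

open belt: β = asin((r2−r1)/C) = asin(-13/52) = -14.4775°
wrap1 = π − 2β = 208.9550°
wrap2 = π + 2β = 151.0450°
tangent length = C·cosβ = 50.3488
L = r1·wrap1 + r2·wrap2 + 2·C·cosβ = 18·3.6470 + 5·2.6362 + 2·50.3488 = 179.5239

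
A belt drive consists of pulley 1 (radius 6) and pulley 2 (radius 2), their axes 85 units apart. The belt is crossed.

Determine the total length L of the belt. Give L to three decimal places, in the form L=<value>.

L=195.886

crossed belt: β = asin((r1+r2)/C) = asin(8/85) = 5.4005°
wrap1 = wrap2 = π + 2β = 190.8011°
tangent length = C·cosβ = 84.6227
L = (r1+r2)·wrap + 2·C·cosβ = 8·3.3301 + 2·84.6227 = 195.8862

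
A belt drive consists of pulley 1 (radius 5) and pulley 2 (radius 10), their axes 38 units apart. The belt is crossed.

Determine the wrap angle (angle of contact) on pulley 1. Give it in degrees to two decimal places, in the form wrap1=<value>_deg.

wrap1=226.50_deg

crossed belt: β = asin((r1+r2)/C) = asin(15/38) = 23.2496°
wrap1 = wrap2 = π + 2β = 226.4991°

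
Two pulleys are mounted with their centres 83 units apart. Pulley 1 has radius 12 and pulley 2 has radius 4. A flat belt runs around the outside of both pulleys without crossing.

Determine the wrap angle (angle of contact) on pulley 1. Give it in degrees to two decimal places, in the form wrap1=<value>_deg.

open belt: β = asin((r2−r1)/C) = asin(-8/83) = -5.5311°
wrap1 = π − 2β = 191.0621°
wrap2 = π + 2β = 168.9379°

wrap1=191.06_deg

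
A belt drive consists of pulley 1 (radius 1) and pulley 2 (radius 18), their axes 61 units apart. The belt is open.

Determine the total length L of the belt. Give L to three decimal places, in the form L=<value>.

L=186.459

open belt: β = asin((r2−r1)/C) = asin(17/61) = 16.1819°
wrap1 = π − 2β = 147.6361°
wrap2 = π + 2β = 212.3639°
tangent length = C·cosβ = 58.5833
L = r1·wrap1 + r2·wrap2 + 2·C·cosβ = 1·2.5767 + 18·3.7064 + 2·58.5833 = 186.4594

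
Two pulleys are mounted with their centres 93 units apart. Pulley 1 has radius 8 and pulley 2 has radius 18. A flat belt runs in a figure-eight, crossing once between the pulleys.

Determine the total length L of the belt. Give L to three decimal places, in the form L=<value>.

L=274.999

crossed belt: β = asin((r1+r2)/C) = asin(26/93) = 16.2345°
wrap1 = wrap2 = π + 2β = 212.4691°
tangent length = C·cosβ = 89.2917
L = (r1+r2)·wrap + 2·C·cosβ = 26·3.7083 + 2·89.2917 = 274.9987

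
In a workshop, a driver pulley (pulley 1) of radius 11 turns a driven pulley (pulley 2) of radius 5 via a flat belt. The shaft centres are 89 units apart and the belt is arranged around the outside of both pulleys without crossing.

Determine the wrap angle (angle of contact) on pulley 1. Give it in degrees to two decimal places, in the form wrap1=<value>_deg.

wrap1=187.73_deg

open belt: β = asin((r2−r1)/C) = asin(-6/89) = -3.8656°
wrap1 = π − 2β = 187.7311°
wrap2 = π + 2β = 172.2689°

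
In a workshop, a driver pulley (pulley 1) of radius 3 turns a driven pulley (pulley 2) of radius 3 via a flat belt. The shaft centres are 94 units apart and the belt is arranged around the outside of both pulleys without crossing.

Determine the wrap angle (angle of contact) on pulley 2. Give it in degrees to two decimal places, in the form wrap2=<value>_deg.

open belt: β = asin((r2−r1)/C) = asin(0/94) = 0.0000°
wrap1 = π − 2β = 180.0000°
wrap2 = π + 2β = 180.0000°

wrap2=180.00_deg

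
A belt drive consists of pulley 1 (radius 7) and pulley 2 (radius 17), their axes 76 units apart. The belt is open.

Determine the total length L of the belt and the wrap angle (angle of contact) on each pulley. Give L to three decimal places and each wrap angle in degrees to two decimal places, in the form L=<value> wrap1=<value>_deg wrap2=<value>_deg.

L=228.716 wrap1=164.88_deg wrap2=195.12_deg

open belt: β = asin((r2−r1)/C) = asin(10/76) = 7.5608°
wrap1 = π − 2β = 164.8783°
wrap2 = π + 2β = 195.1217°
tangent length = C·cosβ = 75.3392
L = r1·wrap1 + r2·wrap2 + 2·C·cosβ = 7·2.8777 + 17·3.4055 + 2·75.3392 = 228.7159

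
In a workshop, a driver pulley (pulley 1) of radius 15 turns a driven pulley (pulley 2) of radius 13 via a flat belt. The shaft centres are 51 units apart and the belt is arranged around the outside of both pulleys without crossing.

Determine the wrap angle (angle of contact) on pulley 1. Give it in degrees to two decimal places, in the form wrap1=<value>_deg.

wrap1=184.49_deg

open belt: β = asin((r2−r1)/C) = asin(-2/51) = -2.2475°
wrap1 = π − 2β = 184.4949°
wrap2 = π + 2β = 175.5051°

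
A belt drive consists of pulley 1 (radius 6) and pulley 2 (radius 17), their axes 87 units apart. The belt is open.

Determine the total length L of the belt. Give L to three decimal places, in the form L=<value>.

open belt: β = asin((r2−r1)/C) = asin(11/87) = 7.2637°
wrap1 = π − 2β = 165.4725°
wrap2 = π + 2β = 194.5275°
tangent length = C·cosβ = 86.3018
L = r1·wrap1 + r2·wrap2 + 2·C·cosβ = 6·2.8880 + 17·3.3951 + 2·86.3018 = 247.6493

L=247.649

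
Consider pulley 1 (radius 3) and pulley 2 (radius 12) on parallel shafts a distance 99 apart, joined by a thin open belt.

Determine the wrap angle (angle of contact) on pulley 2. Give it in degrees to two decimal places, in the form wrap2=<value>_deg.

wrap2=190.43_deg

open belt: β = asin((r2−r1)/C) = asin(9/99) = 5.2159°
wrap1 = π − 2β = 169.5682°
wrap2 = π + 2β = 190.4318°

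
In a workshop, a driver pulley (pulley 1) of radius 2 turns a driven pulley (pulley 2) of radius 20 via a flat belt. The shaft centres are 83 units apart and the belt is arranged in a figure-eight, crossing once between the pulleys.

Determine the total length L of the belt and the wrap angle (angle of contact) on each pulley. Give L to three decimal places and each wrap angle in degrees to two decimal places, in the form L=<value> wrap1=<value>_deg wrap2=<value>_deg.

crossed belt: β = asin((r1+r2)/C) = asin(22/83) = 15.3705°
wrap1 = wrap2 = π + 2β = 210.7411°
tangent length = C·cosβ = 80.0312
L = (r1+r2)·wrap + 2·C·cosβ = 22·3.6781 + 2·80.0312 = 240.9812

L=240.981 wrap1=210.74_deg wrap2=210.74_deg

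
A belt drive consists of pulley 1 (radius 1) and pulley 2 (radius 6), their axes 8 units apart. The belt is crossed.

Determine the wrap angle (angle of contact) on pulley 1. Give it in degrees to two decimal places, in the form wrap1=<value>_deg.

crossed belt: β = asin((r1+r2)/C) = asin(7/8) = 61.0450°
wrap1 = wrap2 = π + 2β = 302.0900°

wrap1=302.09_deg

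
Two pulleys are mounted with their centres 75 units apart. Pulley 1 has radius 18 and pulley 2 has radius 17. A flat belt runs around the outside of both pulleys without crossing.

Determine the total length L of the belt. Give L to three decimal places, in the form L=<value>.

open belt: β = asin((r2−r1)/C) = asin(-1/75) = -0.7640°
wrap1 = π − 2β = 181.5279°
wrap2 = π + 2β = 178.4721°
tangent length = C·cosβ = 74.9933
L = r1·wrap1 + r2·wrap2 + 2·C·cosβ = 18·3.1683 + 17·3.1149 + 2·74.9933 = 259.9691

L=259.969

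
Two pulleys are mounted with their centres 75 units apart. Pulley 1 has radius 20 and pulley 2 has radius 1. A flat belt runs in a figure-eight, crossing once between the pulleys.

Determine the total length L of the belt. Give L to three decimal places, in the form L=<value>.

crossed belt: β = asin((r1+r2)/C) = asin(21/75) = 16.2602°
wrap1 = wrap2 = π + 2β = 212.5204°
tangent length = C·cosβ = 72.0000
L = (r1+r2)·wrap + 2·C·cosβ = 21·3.7092 + 2·72.0000 = 221.8928

L=221.893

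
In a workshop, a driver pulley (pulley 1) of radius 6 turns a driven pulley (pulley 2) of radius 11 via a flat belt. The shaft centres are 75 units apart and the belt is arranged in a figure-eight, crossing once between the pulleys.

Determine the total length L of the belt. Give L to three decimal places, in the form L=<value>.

crossed belt: β = asin((r1+r2)/C) = asin(17/75) = 13.1009°
wrap1 = wrap2 = π + 2β = 206.2018°
tangent length = C·cosβ = 73.0479
L = (r1+r2)·wrap + 2·C·cosβ = 17·3.5989 + 2·73.0479 = 207.2772

L=207.277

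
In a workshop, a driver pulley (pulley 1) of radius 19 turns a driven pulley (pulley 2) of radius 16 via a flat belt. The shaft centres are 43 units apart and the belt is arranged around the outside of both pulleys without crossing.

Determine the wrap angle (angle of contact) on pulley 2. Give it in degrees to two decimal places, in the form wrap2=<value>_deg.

wrap2=172.00_deg

open belt: β = asin((r2−r1)/C) = asin(-3/43) = -4.0006°
wrap1 = π − 2β = 188.0013°
wrap2 = π + 2β = 171.9987°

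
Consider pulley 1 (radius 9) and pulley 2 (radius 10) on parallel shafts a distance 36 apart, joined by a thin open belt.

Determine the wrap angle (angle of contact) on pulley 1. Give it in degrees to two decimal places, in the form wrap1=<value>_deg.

wrap1=176.82_deg

open belt: β = asin((r2−r1)/C) = asin(1/36) = 1.5918°
wrap1 = π − 2β = 176.8165°
wrap2 = π + 2β = 183.1835°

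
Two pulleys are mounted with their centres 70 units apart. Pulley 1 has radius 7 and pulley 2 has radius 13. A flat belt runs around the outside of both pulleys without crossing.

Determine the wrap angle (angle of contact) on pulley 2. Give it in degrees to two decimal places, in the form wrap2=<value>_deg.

wrap2=189.83_deg

open belt: β = asin((r2−r1)/C) = asin(6/70) = 4.9171°
wrap1 = π − 2β = 170.1658°
wrap2 = π + 2β = 189.8342°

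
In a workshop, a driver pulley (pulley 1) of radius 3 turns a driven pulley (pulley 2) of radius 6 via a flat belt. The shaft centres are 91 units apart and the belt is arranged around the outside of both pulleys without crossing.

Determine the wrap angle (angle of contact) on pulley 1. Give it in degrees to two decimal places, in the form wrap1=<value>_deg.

open belt: β = asin((r2−r1)/C) = asin(3/91) = 1.8892°
wrap1 = π − 2β = 176.2216°
wrap2 = π + 2β = 183.7784°

wrap1=176.22_deg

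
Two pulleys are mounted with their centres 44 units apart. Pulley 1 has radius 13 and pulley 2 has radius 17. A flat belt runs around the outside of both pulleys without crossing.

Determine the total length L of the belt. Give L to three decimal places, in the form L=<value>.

L=182.612

open belt: β = asin((r2−r1)/C) = asin(4/44) = 5.2159°
wrap1 = π − 2β = 169.5682°
wrap2 = π + 2β = 190.4318°
tangent length = C·cosβ = 43.8178
L = r1·wrap1 + r2·wrap2 + 2·C·cosβ = 13·2.9595 + 17·3.3237 + 2·43.8178 = 182.6117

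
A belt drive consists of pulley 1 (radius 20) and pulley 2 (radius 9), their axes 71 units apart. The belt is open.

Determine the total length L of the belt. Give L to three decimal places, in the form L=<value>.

open belt: β = asin((r2−r1)/C) = asin(-11/71) = -8.9127°
wrap1 = π − 2β = 197.8254°
wrap2 = π + 2β = 162.1746°
tangent length = C·cosβ = 70.1427
L = r1·wrap1 + r2·wrap2 + 2·C·cosβ = 20·3.4527 + 9·2.8305 + 2·70.1427 = 234.8138

L=234.814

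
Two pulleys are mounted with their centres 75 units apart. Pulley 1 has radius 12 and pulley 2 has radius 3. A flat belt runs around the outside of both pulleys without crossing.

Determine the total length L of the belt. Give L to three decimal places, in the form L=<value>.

L=198.205

open belt: β = asin((r2−r1)/C) = asin(-9/75) = -6.8921°
wrap1 = π − 2β = 193.7842°
wrap2 = π + 2β = 166.2158°
tangent length = C·cosβ = 74.4580
L = r1·wrap1 + r2·wrap2 + 2·C·cosβ = 12·3.3822 + 3·2.9010 + 2·74.4580 = 198.2052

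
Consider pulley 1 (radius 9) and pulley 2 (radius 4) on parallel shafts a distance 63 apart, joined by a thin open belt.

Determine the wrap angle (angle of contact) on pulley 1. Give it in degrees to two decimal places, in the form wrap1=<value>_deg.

wrap1=189.10_deg

open belt: β = asin((r2−r1)/C) = asin(-5/63) = -4.5521°
wrap1 = π − 2β = 189.1041°
wrap2 = π + 2β = 170.8959°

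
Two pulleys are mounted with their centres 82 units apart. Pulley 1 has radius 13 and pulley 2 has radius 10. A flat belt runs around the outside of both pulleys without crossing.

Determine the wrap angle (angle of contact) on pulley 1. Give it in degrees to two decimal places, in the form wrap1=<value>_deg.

wrap1=184.19_deg

open belt: β = asin((r2−r1)/C) = asin(-3/82) = -2.0967°
wrap1 = π − 2β = 184.1933°
wrap2 = π + 2β = 175.8067°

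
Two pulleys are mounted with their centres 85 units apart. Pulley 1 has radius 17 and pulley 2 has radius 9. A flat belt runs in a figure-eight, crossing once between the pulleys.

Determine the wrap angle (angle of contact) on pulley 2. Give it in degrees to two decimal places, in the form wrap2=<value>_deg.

wrap2=215.62_deg

crossed belt: β = asin((r1+r2)/C) = asin(26/85) = 17.8113°
wrap1 = wrap2 = π + 2β = 215.6225°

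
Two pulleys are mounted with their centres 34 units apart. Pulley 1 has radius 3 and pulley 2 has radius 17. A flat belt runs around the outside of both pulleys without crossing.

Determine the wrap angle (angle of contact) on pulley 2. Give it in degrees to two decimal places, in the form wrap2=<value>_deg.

wrap2=228.63_deg

open belt: β = asin((r2−r1)/C) = asin(14/34) = 24.3157°
wrap1 = π − 2β = 131.3685°
wrap2 = π + 2β = 228.6315°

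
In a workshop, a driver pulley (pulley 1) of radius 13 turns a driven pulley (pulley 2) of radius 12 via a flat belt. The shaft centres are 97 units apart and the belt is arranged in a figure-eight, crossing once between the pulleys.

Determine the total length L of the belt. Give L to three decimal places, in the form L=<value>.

crossed belt: β = asin((r1+r2)/C) = asin(25/97) = 14.9355°
wrap1 = wrap2 = π + 2β = 209.8711°
tangent length = C·cosβ = 93.7230
L = (r1+r2)·wrap + 2·C·cosβ = 25·3.6629 + 2·93.7230 = 279.0195

L=279.020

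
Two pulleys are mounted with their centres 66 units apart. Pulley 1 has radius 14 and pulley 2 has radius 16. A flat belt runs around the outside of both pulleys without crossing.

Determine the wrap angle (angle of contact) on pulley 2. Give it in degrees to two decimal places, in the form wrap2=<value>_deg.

wrap2=183.47_deg

open belt: β = asin((r2−r1)/C) = asin(2/66) = 1.7365°
wrap1 = π − 2β = 176.5270°
wrap2 = π + 2β = 183.4730°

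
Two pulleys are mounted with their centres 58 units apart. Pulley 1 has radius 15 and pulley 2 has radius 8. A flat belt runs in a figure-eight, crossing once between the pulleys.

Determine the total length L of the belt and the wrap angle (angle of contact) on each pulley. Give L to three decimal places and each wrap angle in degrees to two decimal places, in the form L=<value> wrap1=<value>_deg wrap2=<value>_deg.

crossed belt: β = asin((r1+r2)/C) = asin(23/58) = 23.3628°
wrap1 = wrap2 = π + 2β = 226.7256°
tangent length = C·cosβ = 53.2447
L = (r1+r2)·wrap + 2·C·cosβ = 23·3.9571 + 2·53.2447 = 197.5029

L=197.503 wrap1=226.73_deg wrap2=226.73_deg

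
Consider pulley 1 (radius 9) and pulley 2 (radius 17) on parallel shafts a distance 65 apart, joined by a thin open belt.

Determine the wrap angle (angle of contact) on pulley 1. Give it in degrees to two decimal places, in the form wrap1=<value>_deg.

open belt: β = asin((r2−r1)/C) = asin(8/65) = 7.0697°
wrap1 = π − 2β = 165.8606°
wrap2 = π + 2β = 194.1394°

wrap1=165.86_deg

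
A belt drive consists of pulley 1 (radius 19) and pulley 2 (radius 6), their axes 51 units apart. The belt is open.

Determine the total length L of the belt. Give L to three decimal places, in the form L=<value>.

open belt: β = asin((r2−r1)/C) = asin(-13/51) = -14.7678°
wrap1 = π − 2β = 209.5356°
wrap2 = π + 2β = 150.4644°
tangent length = C·cosβ = 49.3153
L = r1·wrap1 + r2·wrap2 + 2·C·cosβ = 19·3.6571 + 6·2.6261 + 2·49.3153 = 183.8718

L=183.872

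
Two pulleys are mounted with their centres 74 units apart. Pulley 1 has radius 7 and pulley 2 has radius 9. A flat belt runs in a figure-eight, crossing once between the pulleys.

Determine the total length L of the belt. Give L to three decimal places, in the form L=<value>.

crossed belt: β = asin((r1+r2)/C) = asin(16/74) = 12.4869°
wrap1 = wrap2 = π + 2β = 204.9738°
tangent length = C·cosβ = 72.2496
L = (r1+r2)·wrap + 2·C·cosβ = 16·3.5775 + 2·72.2496 = 201.7386

L=201.739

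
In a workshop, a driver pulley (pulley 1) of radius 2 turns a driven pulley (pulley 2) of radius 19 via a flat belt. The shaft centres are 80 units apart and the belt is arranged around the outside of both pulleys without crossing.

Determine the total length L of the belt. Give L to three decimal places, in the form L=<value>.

open belt: β = asin((r2−r1)/C) = asin(17/80) = 12.2689°
wrap1 = π − 2β = 155.4622°
wrap2 = π + 2β = 204.5378°
tangent length = C·cosβ = 78.1729
L = r1·wrap1 + r2·wrap2 + 2·C·cosβ = 2·2.7133 + 19·3.5699 + 2·78.1729 = 229.5997

L=229.600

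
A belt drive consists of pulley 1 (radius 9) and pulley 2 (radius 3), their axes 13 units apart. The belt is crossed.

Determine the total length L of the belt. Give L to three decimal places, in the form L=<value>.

crossed belt: β = asin((r1+r2)/C) = asin(12/13) = 67.3801°
wrap1 = wrap2 = π + 2β = 314.7603°
tangent length = C·cosβ = 5.0000
L = (r1+r2)·wrap + 2·C·cosβ = 12·5.4936 + 2·5.0000 = 75.9232

L=75.923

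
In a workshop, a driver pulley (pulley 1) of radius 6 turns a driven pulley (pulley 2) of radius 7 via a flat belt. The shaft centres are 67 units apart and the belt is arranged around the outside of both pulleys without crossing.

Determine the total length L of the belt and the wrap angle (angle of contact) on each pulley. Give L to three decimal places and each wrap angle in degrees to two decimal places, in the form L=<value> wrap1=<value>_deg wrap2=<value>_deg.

L=174.856 wrap1=178.29_deg wrap2=181.71_deg

open belt: β = asin((r2−r1)/C) = asin(1/67) = 0.8552°
wrap1 = π − 2β = 178.2896°
wrap2 = π + 2β = 181.7104°
tangent length = C·cosβ = 66.9925
L = r1·wrap1 + r2·wrap2 + 2·C·cosβ = 6·3.1117 + 7·3.1714 + 2·66.9925 = 174.8556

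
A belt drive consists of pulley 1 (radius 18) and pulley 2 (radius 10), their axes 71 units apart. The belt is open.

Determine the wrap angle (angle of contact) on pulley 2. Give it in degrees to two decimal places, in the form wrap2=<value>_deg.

open belt: β = asin((r2−r1)/C) = asin(-8/71) = -6.4696°
wrap1 = π − 2β = 192.9392°
wrap2 = π + 2β = 167.0608°

wrap2=167.06_deg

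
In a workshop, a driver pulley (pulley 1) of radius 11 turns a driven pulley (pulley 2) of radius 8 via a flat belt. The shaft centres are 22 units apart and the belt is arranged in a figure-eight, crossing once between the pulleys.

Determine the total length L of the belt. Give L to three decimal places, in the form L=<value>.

crossed belt: β = asin((r1+r2)/C) = asin(19/22) = 59.7274°
wrap1 = wrap2 = π + 2β = 299.4547°
tangent length = C·cosβ = 11.0905
L = (r1+r2)·wrap + 2·C·cosβ = 19·5.2265 + 2·11.0905 = 121.4840

L=121.484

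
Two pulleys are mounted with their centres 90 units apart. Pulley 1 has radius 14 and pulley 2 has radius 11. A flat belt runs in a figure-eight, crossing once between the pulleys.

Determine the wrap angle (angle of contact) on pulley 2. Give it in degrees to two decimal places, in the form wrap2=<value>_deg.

wrap2=212.26_deg

crossed belt: β = asin((r1+r2)/C) = asin(25/90) = 16.1276°
wrap1 = wrap2 = π + 2β = 212.2552°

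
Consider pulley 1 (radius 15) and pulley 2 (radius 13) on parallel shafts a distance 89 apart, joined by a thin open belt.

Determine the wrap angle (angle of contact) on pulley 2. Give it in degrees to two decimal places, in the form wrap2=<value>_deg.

open belt: β = asin((r2−r1)/C) = asin(-2/89) = -1.2877°
wrap1 = π − 2β = 182.5753°
wrap2 = π + 2β = 177.4247°

wrap2=177.42_deg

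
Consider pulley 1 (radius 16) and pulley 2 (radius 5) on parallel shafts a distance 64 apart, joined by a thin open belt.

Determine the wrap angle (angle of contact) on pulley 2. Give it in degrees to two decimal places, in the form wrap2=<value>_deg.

open belt: β = asin((r2−r1)/C) = asin(-11/64) = -9.8969°
wrap1 = π − 2β = 199.7937°
wrap2 = π + 2β = 160.2063°

wrap2=160.21_deg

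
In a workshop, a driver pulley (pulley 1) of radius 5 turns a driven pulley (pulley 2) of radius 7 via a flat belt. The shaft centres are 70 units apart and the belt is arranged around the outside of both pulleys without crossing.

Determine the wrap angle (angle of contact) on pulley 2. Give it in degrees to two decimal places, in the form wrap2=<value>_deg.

wrap2=183.27_deg

open belt: β = asin((r2−r1)/C) = asin(2/70) = 1.6372°
wrap1 = π − 2β = 176.7255°
wrap2 = π + 2β = 183.2745°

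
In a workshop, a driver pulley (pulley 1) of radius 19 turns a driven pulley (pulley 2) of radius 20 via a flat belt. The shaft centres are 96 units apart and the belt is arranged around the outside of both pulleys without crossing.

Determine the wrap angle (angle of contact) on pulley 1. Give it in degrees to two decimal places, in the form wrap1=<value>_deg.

wrap1=178.81_deg

open belt: β = asin((r2−r1)/C) = asin(1/96) = 0.5968°
wrap1 = π − 2β = 178.8063°
wrap2 = π + 2β = 181.1937°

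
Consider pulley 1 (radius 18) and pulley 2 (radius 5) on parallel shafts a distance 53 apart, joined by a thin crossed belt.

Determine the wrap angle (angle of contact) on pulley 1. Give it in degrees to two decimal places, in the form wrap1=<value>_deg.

wrap1=231.44_deg

crossed belt: β = asin((r1+r2)/C) = asin(23/53) = 25.7193°
wrap1 = wrap2 = π + 2β = 231.4386°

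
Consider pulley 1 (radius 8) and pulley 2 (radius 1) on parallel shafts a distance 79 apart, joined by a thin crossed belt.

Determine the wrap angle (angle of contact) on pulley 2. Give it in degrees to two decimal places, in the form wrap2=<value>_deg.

crossed belt: β = asin((r1+r2)/C) = asin(9/79) = 6.5416°
wrap1 = wrap2 = π + 2β = 193.0831°

wrap2=193.08_deg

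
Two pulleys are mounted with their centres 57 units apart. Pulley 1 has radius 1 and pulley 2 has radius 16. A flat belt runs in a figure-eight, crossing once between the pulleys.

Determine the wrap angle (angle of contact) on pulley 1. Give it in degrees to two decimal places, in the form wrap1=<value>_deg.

wrap1=214.70_deg

crossed belt: β = asin((r1+r2)/C) = asin(17/57) = 17.3523°
wrap1 = wrap2 = π + 2β = 214.7045°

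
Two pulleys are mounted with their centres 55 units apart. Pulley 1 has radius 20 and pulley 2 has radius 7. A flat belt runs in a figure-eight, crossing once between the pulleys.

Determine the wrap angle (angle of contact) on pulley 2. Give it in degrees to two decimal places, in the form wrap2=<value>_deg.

wrap2=238.80_deg

crossed belt: β = asin((r1+r2)/C) = asin(27/55) = 29.4004°
wrap1 = wrap2 = π + 2β = 238.8007°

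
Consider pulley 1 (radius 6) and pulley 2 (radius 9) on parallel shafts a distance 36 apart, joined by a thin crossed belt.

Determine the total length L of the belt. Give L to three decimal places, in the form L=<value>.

L=125.469

crossed belt: β = asin((r1+r2)/C) = asin(15/36) = 24.6243°
wrap1 = wrap2 = π + 2β = 229.2486°
tangent length = C·cosβ = 32.7261
L = (r1+r2)·wrap + 2·C·cosβ = 15·4.0011 + 2·32.7261 = 125.4694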